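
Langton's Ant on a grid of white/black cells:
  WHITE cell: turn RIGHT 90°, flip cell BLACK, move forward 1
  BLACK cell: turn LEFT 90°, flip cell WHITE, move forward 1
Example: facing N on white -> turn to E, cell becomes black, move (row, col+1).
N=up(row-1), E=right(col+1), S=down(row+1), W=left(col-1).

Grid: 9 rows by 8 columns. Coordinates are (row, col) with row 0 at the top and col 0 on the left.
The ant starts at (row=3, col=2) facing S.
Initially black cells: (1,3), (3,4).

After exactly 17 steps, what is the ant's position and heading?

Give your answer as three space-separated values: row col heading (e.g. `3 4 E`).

Answer: 3 5 E

Derivation:
Step 1: on WHITE (3,2): turn R to W, flip to black, move to (3,1). |black|=3
Step 2: on WHITE (3,1): turn R to N, flip to black, move to (2,1). |black|=4
Step 3: on WHITE (2,1): turn R to E, flip to black, move to (2,2). |black|=5
Step 4: on WHITE (2,2): turn R to S, flip to black, move to (3,2). |black|=6
Step 5: on BLACK (3,2): turn L to E, flip to white, move to (3,3). |black|=5
Step 6: on WHITE (3,3): turn R to S, flip to black, move to (4,3). |black|=6
Step 7: on WHITE (4,3): turn R to W, flip to black, move to (4,2). |black|=7
Step 8: on WHITE (4,2): turn R to N, flip to black, move to (3,2). |black|=8
Step 9: on WHITE (3,2): turn R to E, flip to black, move to (3,3). |black|=9
Step 10: on BLACK (3,3): turn L to N, flip to white, move to (2,3). |black|=8
Step 11: on WHITE (2,3): turn R to E, flip to black, move to (2,4). |black|=9
Step 12: on WHITE (2,4): turn R to S, flip to black, move to (3,4). |black|=10
Step 13: on BLACK (3,4): turn L to E, flip to white, move to (3,5). |black|=9
Step 14: on WHITE (3,5): turn R to S, flip to black, move to (4,5). |black|=10
Step 15: on WHITE (4,5): turn R to W, flip to black, move to (4,4). |black|=11
Step 16: on WHITE (4,4): turn R to N, flip to black, move to (3,4). |black|=12
Step 17: on WHITE (3,4): turn R to E, flip to black, move to (3,5). |black|=13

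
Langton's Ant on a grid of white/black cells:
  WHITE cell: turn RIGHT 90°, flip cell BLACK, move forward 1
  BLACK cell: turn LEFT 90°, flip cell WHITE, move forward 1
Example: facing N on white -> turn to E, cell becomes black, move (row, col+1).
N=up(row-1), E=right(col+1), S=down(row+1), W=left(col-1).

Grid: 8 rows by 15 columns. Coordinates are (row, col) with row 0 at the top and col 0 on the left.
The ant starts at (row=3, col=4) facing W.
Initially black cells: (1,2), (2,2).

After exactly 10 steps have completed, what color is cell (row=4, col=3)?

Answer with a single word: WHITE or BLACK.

Step 1: on WHITE (3,4): turn R to N, flip to black, move to (2,4). |black|=3
Step 2: on WHITE (2,4): turn R to E, flip to black, move to (2,5). |black|=4
Step 3: on WHITE (2,5): turn R to S, flip to black, move to (3,5). |black|=5
Step 4: on WHITE (3,5): turn R to W, flip to black, move to (3,4). |black|=6
Step 5: on BLACK (3,4): turn L to S, flip to white, move to (4,4). |black|=5
Step 6: on WHITE (4,4): turn R to W, flip to black, move to (4,3). |black|=6
Step 7: on WHITE (4,3): turn R to N, flip to black, move to (3,3). |black|=7
Step 8: on WHITE (3,3): turn R to E, flip to black, move to (3,4). |black|=8
Step 9: on WHITE (3,4): turn R to S, flip to black, move to (4,4). |black|=9
Step 10: on BLACK (4,4): turn L to E, flip to white, move to (4,5). |black|=8

Answer: BLACK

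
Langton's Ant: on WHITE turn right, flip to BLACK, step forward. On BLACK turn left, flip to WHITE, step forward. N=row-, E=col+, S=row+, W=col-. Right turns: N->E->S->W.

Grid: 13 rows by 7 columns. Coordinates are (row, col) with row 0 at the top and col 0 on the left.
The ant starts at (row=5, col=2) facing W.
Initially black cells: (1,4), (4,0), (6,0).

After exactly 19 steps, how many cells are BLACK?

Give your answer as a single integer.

Answer: 10

Derivation:
Step 1: on WHITE (5,2): turn R to N, flip to black, move to (4,2). |black|=4
Step 2: on WHITE (4,2): turn R to E, flip to black, move to (4,3). |black|=5
Step 3: on WHITE (4,3): turn R to S, flip to black, move to (5,3). |black|=6
Step 4: on WHITE (5,3): turn R to W, flip to black, move to (5,2). |black|=7
Step 5: on BLACK (5,2): turn L to S, flip to white, move to (6,2). |black|=6
Step 6: on WHITE (6,2): turn R to W, flip to black, move to (6,1). |black|=7
Step 7: on WHITE (6,1): turn R to N, flip to black, move to (5,1). |black|=8
Step 8: on WHITE (5,1): turn R to E, flip to black, move to (5,2). |black|=9
Step 9: on WHITE (5,2): turn R to S, flip to black, move to (6,2). |black|=10
Step 10: on BLACK (6,2): turn L to E, flip to white, move to (6,3). |black|=9
Step 11: on WHITE (6,3): turn R to S, flip to black, move to (7,3). |black|=10
Step 12: on WHITE (7,3): turn R to W, flip to black, move to (7,2). |black|=11
Step 13: on WHITE (7,2): turn R to N, flip to black, move to (6,2). |black|=12
Step 14: on WHITE (6,2): turn R to E, flip to black, move to (6,3). |black|=13
Step 15: on BLACK (6,3): turn L to N, flip to white, move to (5,3). |black|=12
Step 16: on BLACK (5,3): turn L to W, flip to white, move to (5,2). |black|=11
Step 17: on BLACK (5,2): turn L to S, flip to white, move to (6,2). |black|=10
Step 18: on BLACK (6,2): turn L to E, flip to white, move to (6,3). |black|=9
Step 19: on WHITE (6,3): turn R to S, flip to black, move to (7,3). |black|=10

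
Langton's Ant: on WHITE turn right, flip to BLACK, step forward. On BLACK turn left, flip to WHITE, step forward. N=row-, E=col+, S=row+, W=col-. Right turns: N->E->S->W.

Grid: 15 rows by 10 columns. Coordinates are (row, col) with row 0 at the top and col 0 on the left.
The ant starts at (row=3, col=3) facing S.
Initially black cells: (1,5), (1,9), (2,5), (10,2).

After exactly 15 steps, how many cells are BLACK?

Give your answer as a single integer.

Answer: 11

Derivation:
Step 1: on WHITE (3,3): turn R to W, flip to black, move to (3,2). |black|=5
Step 2: on WHITE (3,2): turn R to N, flip to black, move to (2,2). |black|=6
Step 3: on WHITE (2,2): turn R to E, flip to black, move to (2,3). |black|=7
Step 4: on WHITE (2,3): turn R to S, flip to black, move to (3,3). |black|=8
Step 5: on BLACK (3,3): turn L to E, flip to white, move to (3,4). |black|=7
Step 6: on WHITE (3,4): turn R to S, flip to black, move to (4,4). |black|=8
Step 7: on WHITE (4,4): turn R to W, flip to black, move to (4,3). |black|=9
Step 8: on WHITE (4,3): turn R to N, flip to black, move to (3,3). |black|=10
Step 9: on WHITE (3,3): turn R to E, flip to black, move to (3,4). |black|=11
Step 10: on BLACK (3,4): turn L to N, flip to white, move to (2,4). |black|=10
Step 11: on WHITE (2,4): turn R to E, flip to black, move to (2,5). |black|=11
Step 12: on BLACK (2,5): turn L to N, flip to white, move to (1,5). |black|=10
Step 13: on BLACK (1,5): turn L to W, flip to white, move to (1,4). |black|=9
Step 14: on WHITE (1,4): turn R to N, flip to black, move to (0,4). |black|=10
Step 15: on WHITE (0,4): turn R to E, flip to black, move to (0,5). |black|=11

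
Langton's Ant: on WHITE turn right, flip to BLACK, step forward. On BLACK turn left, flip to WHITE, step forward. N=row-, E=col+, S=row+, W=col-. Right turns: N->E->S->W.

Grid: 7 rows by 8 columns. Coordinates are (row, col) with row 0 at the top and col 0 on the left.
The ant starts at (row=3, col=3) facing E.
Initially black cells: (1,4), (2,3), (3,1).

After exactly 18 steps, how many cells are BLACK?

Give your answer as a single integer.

Answer: 11

Derivation:
Step 1: on WHITE (3,3): turn R to S, flip to black, move to (4,3). |black|=4
Step 2: on WHITE (4,3): turn R to W, flip to black, move to (4,2). |black|=5
Step 3: on WHITE (4,2): turn R to N, flip to black, move to (3,2). |black|=6
Step 4: on WHITE (3,2): turn R to E, flip to black, move to (3,3). |black|=7
Step 5: on BLACK (3,3): turn L to N, flip to white, move to (2,3). |black|=6
Step 6: on BLACK (2,3): turn L to W, flip to white, move to (2,2). |black|=5
Step 7: on WHITE (2,2): turn R to N, flip to black, move to (1,2). |black|=6
Step 8: on WHITE (1,2): turn R to E, flip to black, move to (1,3). |black|=7
Step 9: on WHITE (1,3): turn R to S, flip to black, move to (2,3). |black|=8
Step 10: on WHITE (2,3): turn R to W, flip to black, move to (2,2). |black|=9
Step 11: on BLACK (2,2): turn L to S, flip to white, move to (3,2). |black|=8
Step 12: on BLACK (3,2): turn L to E, flip to white, move to (3,3). |black|=7
Step 13: on WHITE (3,3): turn R to S, flip to black, move to (4,3). |black|=8
Step 14: on BLACK (4,3): turn L to E, flip to white, move to (4,4). |black|=7
Step 15: on WHITE (4,4): turn R to S, flip to black, move to (5,4). |black|=8
Step 16: on WHITE (5,4): turn R to W, flip to black, move to (5,3). |black|=9
Step 17: on WHITE (5,3): turn R to N, flip to black, move to (4,3). |black|=10
Step 18: on WHITE (4,3): turn R to E, flip to black, move to (4,4). |black|=11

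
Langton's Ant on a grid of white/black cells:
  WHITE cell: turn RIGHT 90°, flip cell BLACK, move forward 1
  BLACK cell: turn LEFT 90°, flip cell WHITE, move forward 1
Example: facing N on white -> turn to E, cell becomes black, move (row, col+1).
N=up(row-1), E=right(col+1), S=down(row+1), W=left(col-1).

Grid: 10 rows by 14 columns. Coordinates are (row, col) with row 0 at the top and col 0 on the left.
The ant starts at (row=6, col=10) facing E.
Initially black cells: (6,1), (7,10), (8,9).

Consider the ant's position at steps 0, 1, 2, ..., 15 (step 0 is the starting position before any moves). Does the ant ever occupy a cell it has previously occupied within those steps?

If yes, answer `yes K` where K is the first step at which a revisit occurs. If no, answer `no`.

Answer: yes 5

Derivation:
Step 1: on WHITE (6,10): turn R to S, flip to black, move to (7,10). |black|=4 — new cell
Step 2: on BLACK (7,10): turn L to E, flip to white, move to (7,11). |black|=3 — new cell
Step 3: on WHITE (7,11): turn R to S, flip to black, move to (8,11). |black|=4 — new cell
Step 4: on WHITE (8,11): turn R to W, flip to black, move to (8,10). |black|=5 — new cell
Step 5: on WHITE (8,10): turn R to N, flip to black, move to (7,10). |black|=6 — REVISIT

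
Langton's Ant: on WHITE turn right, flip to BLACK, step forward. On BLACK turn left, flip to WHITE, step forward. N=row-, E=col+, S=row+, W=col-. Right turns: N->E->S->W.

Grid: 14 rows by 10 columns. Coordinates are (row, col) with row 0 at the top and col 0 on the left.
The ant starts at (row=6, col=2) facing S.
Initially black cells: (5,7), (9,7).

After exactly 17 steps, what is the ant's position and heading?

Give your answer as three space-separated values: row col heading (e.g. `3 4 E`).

Answer: 6 3 E

Derivation:
Step 1: on WHITE (6,2): turn R to W, flip to black, move to (6,1). |black|=3
Step 2: on WHITE (6,1): turn R to N, flip to black, move to (5,1). |black|=4
Step 3: on WHITE (5,1): turn R to E, flip to black, move to (5,2). |black|=5
Step 4: on WHITE (5,2): turn R to S, flip to black, move to (6,2). |black|=6
Step 5: on BLACK (6,2): turn L to E, flip to white, move to (6,3). |black|=5
Step 6: on WHITE (6,3): turn R to S, flip to black, move to (7,3). |black|=6
Step 7: on WHITE (7,3): turn R to W, flip to black, move to (7,2). |black|=7
Step 8: on WHITE (7,2): turn R to N, flip to black, move to (6,2). |black|=8
Step 9: on WHITE (6,2): turn R to E, flip to black, move to (6,3). |black|=9
Step 10: on BLACK (6,3): turn L to N, flip to white, move to (5,3). |black|=8
Step 11: on WHITE (5,3): turn R to E, flip to black, move to (5,4). |black|=9
Step 12: on WHITE (5,4): turn R to S, flip to black, move to (6,4). |black|=10
Step 13: on WHITE (6,4): turn R to W, flip to black, move to (6,3). |black|=11
Step 14: on WHITE (6,3): turn R to N, flip to black, move to (5,3). |black|=12
Step 15: on BLACK (5,3): turn L to W, flip to white, move to (5,2). |black|=11
Step 16: on BLACK (5,2): turn L to S, flip to white, move to (6,2). |black|=10
Step 17: on BLACK (6,2): turn L to E, flip to white, move to (6,3). |black|=9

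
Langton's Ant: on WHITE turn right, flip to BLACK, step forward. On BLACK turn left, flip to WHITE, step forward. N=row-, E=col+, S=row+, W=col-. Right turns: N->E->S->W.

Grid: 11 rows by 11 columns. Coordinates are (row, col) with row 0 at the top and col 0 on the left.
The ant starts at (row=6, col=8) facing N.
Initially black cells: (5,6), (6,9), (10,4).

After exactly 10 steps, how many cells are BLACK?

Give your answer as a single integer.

Answer: 9

Derivation:
Step 1: on WHITE (6,8): turn R to E, flip to black, move to (6,9). |black|=4
Step 2: on BLACK (6,9): turn L to N, flip to white, move to (5,9). |black|=3
Step 3: on WHITE (5,9): turn R to E, flip to black, move to (5,10). |black|=4
Step 4: on WHITE (5,10): turn R to S, flip to black, move to (6,10). |black|=5
Step 5: on WHITE (6,10): turn R to W, flip to black, move to (6,9). |black|=6
Step 6: on WHITE (6,9): turn R to N, flip to black, move to (5,9). |black|=7
Step 7: on BLACK (5,9): turn L to W, flip to white, move to (5,8). |black|=6
Step 8: on WHITE (5,8): turn R to N, flip to black, move to (4,8). |black|=7
Step 9: on WHITE (4,8): turn R to E, flip to black, move to (4,9). |black|=8
Step 10: on WHITE (4,9): turn R to S, flip to black, move to (5,9). |black|=9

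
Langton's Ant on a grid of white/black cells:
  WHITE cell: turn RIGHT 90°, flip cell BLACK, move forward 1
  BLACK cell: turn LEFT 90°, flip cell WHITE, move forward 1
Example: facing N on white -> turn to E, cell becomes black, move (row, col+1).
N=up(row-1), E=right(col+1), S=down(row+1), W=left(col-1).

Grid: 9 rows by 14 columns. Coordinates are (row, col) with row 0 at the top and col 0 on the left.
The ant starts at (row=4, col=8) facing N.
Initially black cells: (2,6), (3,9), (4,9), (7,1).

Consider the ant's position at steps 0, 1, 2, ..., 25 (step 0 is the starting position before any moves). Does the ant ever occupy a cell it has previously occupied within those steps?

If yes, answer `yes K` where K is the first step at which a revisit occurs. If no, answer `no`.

Step 1: on WHITE (4,8): turn R to E, flip to black, move to (4,9). |black|=5 — new cell
Step 2: on BLACK (4,9): turn L to N, flip to white, move to (3,9). |black|=4 — new cell
Step 3: on BLACK (3,9): turn L to W, flip to white, move to (3,8). |black|=3 — new cell
Step 4: on WHITE (3,8): turn R to N, flip to black, move to (2,8). |black|=4 — new cell
Step 5: on WHITE (2,8): turn R to E, flip to black, move to (2,9). |black|=5 — new cell
Step 6: on WHITE (2,9): turn R to S, flip to black, move to (3,9). |black|=6 — REVISIT

Answer: yes 6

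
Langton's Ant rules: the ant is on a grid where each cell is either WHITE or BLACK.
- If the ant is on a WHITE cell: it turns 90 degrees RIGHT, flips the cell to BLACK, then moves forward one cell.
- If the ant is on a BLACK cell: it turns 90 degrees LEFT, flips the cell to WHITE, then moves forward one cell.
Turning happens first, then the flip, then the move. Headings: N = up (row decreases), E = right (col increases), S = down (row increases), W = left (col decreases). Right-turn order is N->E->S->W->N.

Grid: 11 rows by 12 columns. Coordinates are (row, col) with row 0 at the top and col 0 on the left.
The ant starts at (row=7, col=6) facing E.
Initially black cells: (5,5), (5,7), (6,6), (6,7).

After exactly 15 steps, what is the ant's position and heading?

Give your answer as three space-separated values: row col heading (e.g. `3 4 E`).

Answer: 5 3 N

Derivation:
Step 1: on WHITE (7,6): turn R to S, flip to black, move to (8,6). |black|=5
Step 2: on WHITE (8,6): turn R to W, flip to black, move to (8,5). |black|=6
Step 3: on WHITE (8,5): turn R to N, flip to black, move to (7,5). |black|=7
Step 4: on WHITE (7,5): turn R to E, flip to black, move to (7,6). |black|=8
Step 5: on BLACK (7,6): turn L to N, flip to white, move to (6,6). |black|=7
Step 6: on BLACK (6,6): turn L to W, flip to white, move to (6,5). |black|=6
Step 7: on WHITE (6,5): turn R to N, flip to black, move to (5,5). |black|=7
Step 8: on BLACK (5,5): turn L to W, flip to white, move to (5,4). |black|=6
Step 9: on WHITE (5,4): turn R to N, flip to black, move to (4,4). |black|=7
Step 10: on WHITE (4,4): turn R to E, flip to black, move to (4,5). |black|=8
Step 11: on WHITE (4,5): turn R to S, flip to black, move to (5,5). |black|=9
Step 12: on WHITE (5,5): turn R to W, flip to black, move to (5,4). |black|=10
Step 13: on BLACK (5,4): turn L to S, flip to white, move to (6,4). |black|=9
Step 14: on WHITE (6,4): turn R to W, flip to black, move to (6,3). |black|=10
Step 15: on WHITE (6,3): turn R to N, flip to black, move to (5,3). |black|=11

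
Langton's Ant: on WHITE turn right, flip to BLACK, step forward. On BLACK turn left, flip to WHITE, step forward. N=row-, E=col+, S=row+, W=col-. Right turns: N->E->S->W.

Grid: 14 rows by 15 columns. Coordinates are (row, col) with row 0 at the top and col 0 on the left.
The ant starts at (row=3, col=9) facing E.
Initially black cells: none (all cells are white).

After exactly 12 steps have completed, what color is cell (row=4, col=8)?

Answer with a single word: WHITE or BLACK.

Answer: BLACK

Derivation:
Step 1: on WHITE (3,9): turn R to S, flip to black, move to (4,9). |black|=1
Step 2: on WHITE (4,9): turn R to W, flip to black, move to (4,8). |black|=2
Step 3: on WHITE (4,8): turn R to N, flip to black, move to (3,8). |black|=3
Step 4: on WHITE (3,8): turn R to E, flip to black, move to (3,9). |black|=4
Step 5: on BLACK (3,9): turn L to N, flip to white, move to (2,9). |black|=3
Step 6: on WHITE (2,9): turn R to E, flip to black, move to (2,10). |black|=4
Step 7: on WHITE (2,10): turn R to S, flip to black, move to (3,10). |black|=5
Step 8: on WHITE (3,10): turn R to W, flip to black, move to (3,9). |black|=6
Step 9: on WHITE (3,9): turn R to N, flip to black, move to (2,9). |black|=7
Step 10: on BLACK (2,9): turn L to W, flip to white, move to (2,8). |black|=6
Step 11: on WHITE (2,8): turn R to N, flip to black, move to (1,8). |black|=7
Step 12: on WHITE (1,8): turn R to E, flip to black, move to (1,9). |black|=8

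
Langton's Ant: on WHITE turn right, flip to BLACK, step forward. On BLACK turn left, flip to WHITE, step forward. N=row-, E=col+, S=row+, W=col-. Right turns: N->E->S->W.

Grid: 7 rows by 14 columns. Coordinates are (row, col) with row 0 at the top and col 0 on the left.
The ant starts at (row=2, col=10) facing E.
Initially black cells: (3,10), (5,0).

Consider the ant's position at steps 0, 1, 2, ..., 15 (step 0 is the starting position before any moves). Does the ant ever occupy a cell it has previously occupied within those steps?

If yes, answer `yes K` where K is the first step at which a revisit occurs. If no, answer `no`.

Answer: yes 5

Derivation:
Step 1: on WHITE (2,10): turn R to S, flip to black, move to (3,10). |black|=3 — new cell
Step 2: on BLACK (3,10): turn L to E, flip to white, move to (3,11). |black|=2 — new cell
Step 3: on WHITE (3,11): turn R to S, flip to black, move to (4,11). |black|=3 — new cell
Step 4: on WHITE (4,11): turn R to W, flip to black, move to (4,10). |black|=4 — new cell
Step 5: on WHITE (4,10): turn R to N, flip to black, move to (3,10). |black|=5 — REVISIT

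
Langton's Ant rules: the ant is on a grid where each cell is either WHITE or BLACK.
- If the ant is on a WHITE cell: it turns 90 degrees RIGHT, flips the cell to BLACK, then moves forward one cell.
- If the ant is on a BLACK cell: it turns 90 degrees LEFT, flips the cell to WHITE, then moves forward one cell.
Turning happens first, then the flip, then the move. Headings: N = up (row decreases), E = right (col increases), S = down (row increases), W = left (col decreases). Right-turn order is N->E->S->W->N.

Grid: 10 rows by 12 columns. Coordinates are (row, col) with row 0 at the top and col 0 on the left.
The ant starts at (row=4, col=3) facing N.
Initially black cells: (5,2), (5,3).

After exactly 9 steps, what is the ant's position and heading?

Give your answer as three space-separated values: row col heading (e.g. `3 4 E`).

Answer: 4 2 E

Derivation:
Step 1: on WHITE (4,3): turn R to E, flip to black, move to (4,4). |black|=3
Step 2: on WHITE (4,4): turn R to S, flip to black, move to (5,4). |black|=4
Step 3: on WHITE (5,4): turn R to W, flip to black, move to (5,3). |black|=5
Step 4: on BLACK (5,3): turn L to S, flip to white, move to (6,3). |black|=4
Step 5: on WHITE (6,3): turn R to W, flip to black, move to (6,2). |black|=5
Step 6: on WHITE (6,2): turn R to N, flip to black, move to (5,2). |black|=6
Step 7: on BLACK (5,2): turn L to W, flip to white, move to (5,1). |black|=5
Step 8: on WHITE (5,1): turn R to N, flip to black, move to (4,1). |black|=6
Step 9: on WHITE (4,1): turn R to E, flip to black, move to (4,2). |black|=7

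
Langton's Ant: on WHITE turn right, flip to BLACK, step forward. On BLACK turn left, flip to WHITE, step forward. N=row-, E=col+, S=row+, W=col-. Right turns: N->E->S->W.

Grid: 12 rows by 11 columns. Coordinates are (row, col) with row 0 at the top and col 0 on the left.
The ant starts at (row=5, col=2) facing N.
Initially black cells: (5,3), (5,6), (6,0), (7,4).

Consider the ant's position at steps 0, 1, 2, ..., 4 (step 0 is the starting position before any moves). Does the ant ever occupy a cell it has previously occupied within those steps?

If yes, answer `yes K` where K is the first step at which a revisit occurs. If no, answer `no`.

Step 1: on WHITE (5,2): turn R to E, flip to black, move to (5,3). |black|=5 — new cell
Step 2: on BLACK (5,3): turn L to N, flip to white, move to (4,3). |black|=4 — new cell
Step 3: on WHITE (4,3): turn R to E, flip to black, move to (4,4). |black|=5 — new cell
Step 4: on WHITE (4,4): turn R to S, flip to black, move to (5,4). |black|=6 — new cell
No revisit within 4 steps.

Answer: no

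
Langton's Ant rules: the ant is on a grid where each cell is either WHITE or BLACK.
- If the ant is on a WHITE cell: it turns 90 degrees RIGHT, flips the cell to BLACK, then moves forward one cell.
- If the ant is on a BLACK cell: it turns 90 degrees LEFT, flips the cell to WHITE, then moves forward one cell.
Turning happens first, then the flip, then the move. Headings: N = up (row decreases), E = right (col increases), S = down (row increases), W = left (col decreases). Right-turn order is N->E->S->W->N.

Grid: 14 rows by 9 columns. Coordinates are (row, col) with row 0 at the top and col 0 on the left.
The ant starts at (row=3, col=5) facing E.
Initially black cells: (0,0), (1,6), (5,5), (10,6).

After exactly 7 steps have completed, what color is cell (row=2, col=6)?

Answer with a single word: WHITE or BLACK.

Answer: BLACK

Derivation:
Step 1: on WHITE (3,5): turn R to S, flip to black, move to (4,5). |black|=5
Step 2: on WHITE (4,5): turn R to W, flip to black, move to (4,4). |black|=6
Step 3: on WHITE (4,4): turn R to N, flip to black, move to (3,4). |black|=7
Step 4: on WHITE (3,4): turn R to E, flip to black, move to (3,5). |black|=8
Step 5: on BLACK (3,5): turn L to N, flip to white, move to (2,5). |black|=7
Step 6: on WHITE (2,5): turn R to E, flip to black, move to (2,6). |black|=8
Step 7: on WHITE (2,6): turn R to S, flip to black, move to (3,6). |black|=9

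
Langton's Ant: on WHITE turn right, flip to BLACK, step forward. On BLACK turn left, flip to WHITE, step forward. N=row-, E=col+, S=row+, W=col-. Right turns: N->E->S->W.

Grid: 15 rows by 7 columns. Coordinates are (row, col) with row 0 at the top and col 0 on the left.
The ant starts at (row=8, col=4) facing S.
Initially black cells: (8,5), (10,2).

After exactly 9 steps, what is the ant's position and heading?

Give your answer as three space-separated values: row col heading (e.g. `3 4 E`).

Step 1: on WHITE (8,4): turn R to W, flip to black, move to (8,3). |black|=3
Step 2: on WHITE (8,3): turn R to N, flip to black, move to (7,3). |black|=4
Step 3: on WHITE (7,3): turn R to E, flip to black, move to (7,4). |black|=5
Step 4: on WHITE (7,4): turn R to S, flip to black, move to (8,4). |black|=6
Step 5: on BLACK (8,4): turn L to E, flip to white, move to (8,5). |black|=5
Step 6: on BLACK (8,5): turn L to N, flip to white, move to (7,5). |black|=4
Step 7: on WHITE (7,5): turn R to E, flip to black, move to (7,6). |black|=5
Step 8: on WHITE (7,6): turn R to S, flip to black, move to (8,6). |black|=6
Step 9: on WHITE (8,6): turn R to W, flip to black, move to (8,5). |black|=7

Answer: 8 5 W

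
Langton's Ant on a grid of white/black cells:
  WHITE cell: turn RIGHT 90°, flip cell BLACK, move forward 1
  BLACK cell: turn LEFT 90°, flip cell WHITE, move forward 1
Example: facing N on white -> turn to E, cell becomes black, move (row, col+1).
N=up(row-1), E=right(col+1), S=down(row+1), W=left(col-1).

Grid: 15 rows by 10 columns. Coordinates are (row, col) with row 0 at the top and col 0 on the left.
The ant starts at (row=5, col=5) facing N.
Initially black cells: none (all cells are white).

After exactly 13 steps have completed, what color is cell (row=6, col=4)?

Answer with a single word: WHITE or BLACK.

Answer: BLACK

Derivation:
Step 1: on WHITE (5,5): turn R to E, flip to black, move to (5,6). |black|=1
Step 2: on WHITE (5,6): turn R to S, flip to black, move to (6,6). |black|=2
Step 3: on WHITE (6,6): turn R to W, flip to black, move to (6,5). |black|=3
Step 4: on WHITE (6,5): turn R to N, flip to black, move to (5,5). |black|=4
Step 5: on BLACK (5,5): turn L to W, flip to white, move to (5,4). |black|=3
Step 6: on WHITE (5,4): turn R to N, flip to black, move to (4,4). |black|=4
Step 7: on WHITE (4,4): turn R to E, flip to black, move to (4,5). |black|=5
Step 8: on WHITE (4,5): turn R to S, flip to black, move to (5,5). |black|=6
Step 9: on WHITE (5,5): turn R to W, flip to black, move to (5,4). |black|=7
Step 10: on BLACK (5,4): turn L to S, flip to white, move to (6,4). |black|=6
Step 11: on WHITE (6,4): turn R to W, flip to black, move to (6,3). |black|=7
Step 12: on WHITE (6,3): turn R to N, flip to black, move to (5,3). |black|=8
Step 13: on WHITE (5,3): turn R to E, flip to black, move to (5,4). |black|=9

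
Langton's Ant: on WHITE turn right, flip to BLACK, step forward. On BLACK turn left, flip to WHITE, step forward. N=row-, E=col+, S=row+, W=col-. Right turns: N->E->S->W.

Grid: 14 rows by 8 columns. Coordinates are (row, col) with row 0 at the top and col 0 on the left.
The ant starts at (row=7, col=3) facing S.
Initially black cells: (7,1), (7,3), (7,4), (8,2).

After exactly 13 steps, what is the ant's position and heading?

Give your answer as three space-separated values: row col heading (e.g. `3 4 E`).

Step 1: on BLACK (7,3): turn L to E, flip to white, move to (7,4). |black|=3
Step 2: on BLACK (7,4): turn L to N, flip to white, move to (6,4). |black|=2
Step 3: on WHITE (6,4): turn R to E, flip to black, move to (6,5). |black|=3
Step 4: on WHITE (6,5): turn R to S, flip to black, move to (7,5). |black|=4
Step 5: on WHITE (7,5): turn R to W, flip to black, move to (7,4). |black|=5
Step 6: on WHITE (7,4): turn R to N, flip to black, move to (6,4). |black|=6
Step 7: on BLACK (6,4): turn L to W, flip to white, move to (6,3). |black|=5
Step 8: on WHITE (6,3): turn R to N, flip to black, move to (5,3). |black|=6
Step 9: on WHITE (5,3): turn R to E, flip to black, move to (5,4). |black|=7
Step 10: on WHITE (5,4): turn R to S, flip to black, move to (6,4). |black|=8
Step 11: on WHITE (6,4): turn R to W, flip to black, move to (6,3). |black|=9
Step 12: on BLACK (6,3): turn L to S, flip to white, move to (7,3). |black|=8
Step 13: on WHITE (7,3): turn R to W, flip to black, move to (7,2). |black|=9

Answer: 7 2 W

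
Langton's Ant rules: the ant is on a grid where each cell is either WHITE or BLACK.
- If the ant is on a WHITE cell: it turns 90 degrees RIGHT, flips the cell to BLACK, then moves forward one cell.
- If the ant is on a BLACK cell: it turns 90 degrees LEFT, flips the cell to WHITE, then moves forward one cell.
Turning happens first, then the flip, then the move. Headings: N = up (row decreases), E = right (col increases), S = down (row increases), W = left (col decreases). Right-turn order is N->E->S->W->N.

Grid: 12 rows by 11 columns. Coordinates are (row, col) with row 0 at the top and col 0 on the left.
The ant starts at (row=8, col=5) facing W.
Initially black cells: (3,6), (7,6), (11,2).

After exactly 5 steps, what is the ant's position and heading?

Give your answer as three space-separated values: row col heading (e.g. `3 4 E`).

Step 1: on WHITE (8,5): turn R to N, flip to black, move to (7,5). |black|=4
Step 2: on WHITE (7,5): turn R to E, flip to black, move to (7,6). |black|=5
Step 3: on BLACK (7,6): turn L to N, flip to white, move to (6,6). |black|=4
Step 4: on WHITE (6,6): turn R to E, flip to black, move to (6,7). |black|=5
Step 5: on WHITE (6,7): turn R to S, flip to black, move to (7,7). |black|=6

Answer: 7 7 S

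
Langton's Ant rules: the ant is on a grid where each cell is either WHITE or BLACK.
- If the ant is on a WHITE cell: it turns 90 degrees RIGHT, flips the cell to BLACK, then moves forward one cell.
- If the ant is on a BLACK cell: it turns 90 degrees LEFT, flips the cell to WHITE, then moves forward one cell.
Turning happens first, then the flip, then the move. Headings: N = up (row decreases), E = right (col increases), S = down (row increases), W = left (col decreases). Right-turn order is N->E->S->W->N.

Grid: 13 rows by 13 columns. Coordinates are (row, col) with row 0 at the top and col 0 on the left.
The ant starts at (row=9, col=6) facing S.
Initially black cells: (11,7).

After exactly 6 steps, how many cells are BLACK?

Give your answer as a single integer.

Step 1: on WHITE (9,6): turn R to W, flip to black, move to (9,5). |black|=2
Step 2: on WHITE (9,5): turn R to N, flip to black, move to (8,5). |black|=3
Step 3: on WHITE (8,5): turn R to E, flip to black, move to (8,6). |black|=4
Step 4: on WHITE (8,6): turn R to S, flip to black, move to (9,6). |black|=5
Step 5: on BLACK (9,6): turn L to E, flip to white, move to (9,7). |black|=4
Step 6: on WHITE (9,7): turn R to S, flip to black, move to (10,7). |black|=5

Answer: 5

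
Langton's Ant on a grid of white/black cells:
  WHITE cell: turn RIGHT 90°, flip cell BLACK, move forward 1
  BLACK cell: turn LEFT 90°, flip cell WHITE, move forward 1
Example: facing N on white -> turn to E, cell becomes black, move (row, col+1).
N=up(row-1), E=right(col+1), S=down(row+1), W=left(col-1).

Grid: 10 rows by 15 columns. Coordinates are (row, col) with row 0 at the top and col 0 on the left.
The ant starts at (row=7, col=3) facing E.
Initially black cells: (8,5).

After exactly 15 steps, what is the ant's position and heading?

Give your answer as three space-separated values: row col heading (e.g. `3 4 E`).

Answer: 7 2 S

Derivation:
Step 1: on WHITE (7,3): turn R to S, flip to black, move to (8,3). |black|=2
Step 2: on WHITE (8,3): turn R to W, flip to black, move to (8,2). |black|=3
Step 3: on WHITE (8,2): turn R to N, flip to black, move to (7,2). |black|=4
Step 4: on WHITE (7,2): turn R to E, flip to black, move to (7,3). |black|=5
Step 5: on BLACK (7,3): turn L to N, flip to white, move to (6,3). |black|=4
Step 6: on WHITE (6,3): turn R to E, flip to black, move to (6,4). |black|=5
Step 7: on WHITE (6,4): turn R to S, flip to black, move to (7,4). |black|=6
Step 8: on WHITE (7,4): turn R to W, flip to black, move to (7,3). |black|=7
Step 9: on WHITE (7,3): turn R to N, flip to black, move to (6,3). |black|=8
Step 10: on BLACK (6,3): turn L to W, flip to white, move to (6,2). |black|=7
Step 11: on WHITE (6,2): turn R to N, flip to black, move to (5,2). |black|=8
Step 12: on WHITE (5,2): turn R to E, flip to black, move to (5,3). |black|=9
Step 13: on WHITE (5,3): turn R to S, flip to black, move to (6,3). |black|=10
Step 14: on WHITE (6,3): turn R to W, flip to black, move to (6,2). |black|=11
Step 15: on BLACK (6,2): turn L to S, flip to white, move to (7,2). |black|=10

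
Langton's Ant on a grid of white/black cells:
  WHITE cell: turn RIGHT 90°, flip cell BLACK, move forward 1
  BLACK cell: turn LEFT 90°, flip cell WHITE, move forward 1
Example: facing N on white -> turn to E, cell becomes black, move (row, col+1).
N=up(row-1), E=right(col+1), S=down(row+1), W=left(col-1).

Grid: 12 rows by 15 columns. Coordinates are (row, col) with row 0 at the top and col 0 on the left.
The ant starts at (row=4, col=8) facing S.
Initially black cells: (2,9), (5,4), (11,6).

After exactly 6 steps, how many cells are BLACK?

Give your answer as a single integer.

Step 1: on WHITE (4,8): turn R to W, flip to black, move to (4,7). |black|=4
Step 2: on WHITE (4,7): turn R to N, flip to black, move to (3,7). |black|=5
Step 3: on WHITE (3,7): turn R to E, flip to black, move to (3,8). |black|=6
Step 4: on WHITE (3,8): turn R to S, flip to black, move to (4,8). |black|=7
Step 5: on BLACK (4,8): turn L to E, flip to white, move to (4,9). |black|=6
Step 6: on WHITE (4,9): turn R to S, flip to black, move to (5,9). |black|=7

Answer: 7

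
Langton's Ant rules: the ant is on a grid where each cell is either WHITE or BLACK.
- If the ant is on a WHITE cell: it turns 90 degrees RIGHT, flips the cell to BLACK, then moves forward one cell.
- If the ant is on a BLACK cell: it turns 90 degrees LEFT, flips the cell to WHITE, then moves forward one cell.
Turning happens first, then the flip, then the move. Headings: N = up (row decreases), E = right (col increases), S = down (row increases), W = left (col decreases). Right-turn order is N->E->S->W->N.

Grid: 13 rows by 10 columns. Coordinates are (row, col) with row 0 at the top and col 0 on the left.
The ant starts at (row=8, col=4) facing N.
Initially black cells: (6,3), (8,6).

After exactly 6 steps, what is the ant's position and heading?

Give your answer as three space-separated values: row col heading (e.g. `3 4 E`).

Answer: 7 3 N

Derivation:
Step 1: on WHITE (8,4): turn R to E, flip to black, move to (8,5). |black|=3
Step 2: on WHITE (8,5): turn R to S, flip to black, move to (9,5). |black|=4
Step 3: on WHITE (9,5): turn R to W, flip to black, move to (9,4). |black|=5
Step 4: on WHITE (9,4): turn R to N, flip to black, move to (8,4). |black|=6
Step 5: on BLACK (8,4): turn L to W, flip to white, move to (8,3). |black|=5
Step 6: on WHITE (8,3): turn R to N, flip to black, move to (7,3). |black|=6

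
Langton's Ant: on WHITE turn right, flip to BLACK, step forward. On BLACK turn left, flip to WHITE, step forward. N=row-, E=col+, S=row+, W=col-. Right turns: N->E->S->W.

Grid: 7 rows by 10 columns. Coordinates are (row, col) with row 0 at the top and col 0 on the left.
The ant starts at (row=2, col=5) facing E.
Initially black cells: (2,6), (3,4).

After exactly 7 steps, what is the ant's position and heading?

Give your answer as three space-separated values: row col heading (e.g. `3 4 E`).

Answer: 4 4 S

Derivation:
Step 1: on WHITE (2,5): turn R to S, flip to black, move to (3,5). |black|=3
Step 2: on WHITE (3,5): turn R to W, flip to black, move to (3,4). |black|=4
Step 3: on BLACK (3,4): turn L to S, flip to white, move to (4,4). |black|=3
Step 4: on WHITE (4,4): turn R to W, flip to black, move to (4,3). |black|=4
Step 5: on WHITE (4,3): turn R to N, flip to black, move to (3,3). |black|=5
Step 6: on WHITE (3,3): turn R to E, flip to black, move to (3,4). |black|=6
Step 7: on WHITE (3,4): turn R to S, flip to black, move to (4,4). |black|=7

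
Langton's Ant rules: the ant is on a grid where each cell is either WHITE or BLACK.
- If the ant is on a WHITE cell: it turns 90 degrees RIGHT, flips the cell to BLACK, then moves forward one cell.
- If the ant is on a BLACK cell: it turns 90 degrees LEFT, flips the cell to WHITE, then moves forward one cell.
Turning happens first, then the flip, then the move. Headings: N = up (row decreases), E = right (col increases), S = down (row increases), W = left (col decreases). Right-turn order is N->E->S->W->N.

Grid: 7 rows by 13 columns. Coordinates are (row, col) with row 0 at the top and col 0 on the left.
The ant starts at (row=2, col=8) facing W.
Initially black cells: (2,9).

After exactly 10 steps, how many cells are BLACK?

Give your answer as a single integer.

Answer: 7

Derivation:
Step 1: on WHITE (2,8): turn R to N, flip to black, move to (1,8). |black|=2
Step 2: on WHITE (1,8): turn R to E, flip to black, move to (1,9). |black|=3
Step 3: on WHITE (1,9): turn R to S, flip to black, move to (2,9). |black|=4
Step 4: on BLACK (2,9): turn L to E, flip to white, move to (2,10). |black|=3
Step 5: on WHITE (2,10): turn R to S, flip to black, move to (3,10). |black|=4
Step 6: on WHITE (3,10): turn R to W, flip to black, move to (3,9). |black|=5
Step 7: on WHITE (3,9): turn R to N, flip to black, move to (2,9). |black|=6
Step 8: on WHITE (2,9): turn R to E, flip to black, move to (2,10). |black|=7
Step 9: on BLACK (2,10): turn L to N, flip to white, move to (1,10). |black|=6
Step 10: on WHITE (1,10): turn R to E, flip to black, move to (1,11). |black|=7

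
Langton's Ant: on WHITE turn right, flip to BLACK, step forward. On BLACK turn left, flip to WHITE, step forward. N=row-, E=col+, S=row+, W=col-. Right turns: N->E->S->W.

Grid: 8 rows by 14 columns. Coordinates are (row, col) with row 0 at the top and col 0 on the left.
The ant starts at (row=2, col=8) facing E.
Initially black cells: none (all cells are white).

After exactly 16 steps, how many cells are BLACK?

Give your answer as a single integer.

Answer: 8

Derivation:
Step 1: on WHITE (2,8): turn R to S, flip to black, move to (3,8). |black|=1
Step 2: on WHITE (3,8): turn R to W, flip to black, move to (3,7). |black|=2
Step 3: on WHITE (3,7): turn R to N, flip to black, move to (2,7). |black|=3
Step 4: on WHITE (2,7): turn R to E, flip to black, move to (2,8). |black|=4
Step 5: on BLACK (2,8): turn L to N, flip to white, move to (1,8). |black|=3
Step 6: on WHITE (1,8): turn R to E, flip to black, move to (1,9). |black|=4
Step 7: on WHITE (1,9): turn R to S, flip to black, move to (2,9). |black|=5
Step 8: on WHITE (2,9): turn R to W, flip to black, move to (2,8). |black|=6
Step 9: on WHITE (2,8): turn R to N, flip to black, move to (1,8). |black|=7
Step 10: on BLACK (1,8): turn L to W, flip to white, move to (1,7). |black|=6
Step 11: on WHITE (1,7): turn R to N, flip to black, move to (0,7). |black|=7
Step 12: on WHITE (0,7): turn R to E, flip to black, move to (0,8). |black|=8
Step 13: on WHITE (0,8): turn R to S, flip to black, move to (1,8). |black|=9
Step 14: on WHITE (1,8): turn R to W, flip to black, move to (1,7). |black|=10
Step 15: on BLACK (1,7): turn L to S, flip to white, move to (2,7). |black|=9
Step 16: on BLACK (2,7): turn L to E, flip to white, move to (2,8). |black|=8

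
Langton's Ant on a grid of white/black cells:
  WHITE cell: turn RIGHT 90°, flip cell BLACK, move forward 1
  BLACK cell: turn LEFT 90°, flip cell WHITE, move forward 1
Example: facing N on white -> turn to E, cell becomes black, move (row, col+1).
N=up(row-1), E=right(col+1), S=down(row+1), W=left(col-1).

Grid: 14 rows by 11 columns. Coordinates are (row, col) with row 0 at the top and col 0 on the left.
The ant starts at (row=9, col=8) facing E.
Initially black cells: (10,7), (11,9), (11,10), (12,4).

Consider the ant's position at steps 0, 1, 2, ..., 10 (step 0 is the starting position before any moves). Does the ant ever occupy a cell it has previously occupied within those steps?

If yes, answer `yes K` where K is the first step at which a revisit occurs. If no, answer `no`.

Step 1: on WHITE (9,8): turn R to S, flip to black, move to (10,8). |black|=5 — new cell
Step 2: on WHITE (10,8): turn R to W, flip to black, move to (10,7). |black|=6 — new cell
Step 3: on BLACK (10,7): turn L to S, flip to white, move to (11,7). |black|=5 — new cell
Step 4: on WHITE (11,7): turn R to W, flip to black, move to (11,6). |black|=6 — new cell
Step 5: on WHITE (11,6): turn R to N, flip to black, move to (10,6). |black|=7 — new cell
Step 6: on WHITE (10,6): turn R to E, flip to black, move to (10,7). |black|=8 — REVISIT

Answer: yes 6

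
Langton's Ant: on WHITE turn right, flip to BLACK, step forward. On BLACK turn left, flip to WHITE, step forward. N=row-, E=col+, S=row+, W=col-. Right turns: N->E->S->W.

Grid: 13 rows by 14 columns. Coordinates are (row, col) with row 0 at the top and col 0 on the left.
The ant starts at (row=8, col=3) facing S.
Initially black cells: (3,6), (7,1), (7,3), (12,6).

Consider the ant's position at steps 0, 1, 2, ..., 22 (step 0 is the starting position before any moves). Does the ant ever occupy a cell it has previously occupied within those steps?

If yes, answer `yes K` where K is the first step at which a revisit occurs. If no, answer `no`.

Answer: yes 7

Derivation:
Step 1: on WHITE (8,3): turn R to W, flip to black, move to (8,2). |black|=5 — new cell
Step 2: on WHITE (8,2): turn R to N, flip to black, move to (7,2). |black|=6 — new cell
Step 3: on WHITE (7,2): turn R to E, flip to black, move to (7,3). |black|=7 — new cell
Step 4: on BLACK (7,3): turn L to N, flip to white, move to (6,3). |black|=6 — new cell
Step 5: on WHITE (6,3): turn R to E, flip to black, move to (6,4). |black|=7 — new cell
Step 6: on WHITE (6,4): turn R to S, flip to black, move to (7,4). |black|=8 — new cell
Step 7: on WHITE (7,4): turn R to W, flip to black, move to (7,3). |black|=9 — REVISIT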